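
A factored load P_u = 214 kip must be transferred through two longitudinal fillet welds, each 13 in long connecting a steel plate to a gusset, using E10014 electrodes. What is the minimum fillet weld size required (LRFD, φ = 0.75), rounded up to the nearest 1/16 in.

w = 5/16 in

E100XX → F_EXX = 100 ksi.
Total weld length L = 26 in.
Required throat t_e = P_u / (φ × 0.6 F_EXX × L) = 214 / (0.75 × 0.6 × 100 × 26) = 0.1829 in.
Required leg w = t_e / 0.707 = 0.2587 in → use 5/16 in.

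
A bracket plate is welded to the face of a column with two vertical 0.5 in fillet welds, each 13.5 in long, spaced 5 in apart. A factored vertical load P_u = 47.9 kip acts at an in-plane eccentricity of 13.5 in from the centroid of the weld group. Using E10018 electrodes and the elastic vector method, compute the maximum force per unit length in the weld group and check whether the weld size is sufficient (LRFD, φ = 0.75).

E100XX → F_EXX = 100 ksi.
Total weld length L_w = 27 in. Treat welds as unit-width lines.
Polar moment about centroid: J = 2[d³/12 + d(b/2)²] = 2[13.5³/12 + 13.5×2.5²] = 578.8 in³.
Direct shear f_v = P/L_w = 47.9 / 27 = 1.774 kip/in (vertical).
Torsion M = P·e = 47.9 × 13.5 = 646.65 kip·in.
Critical point at (x, y) = (2.5, 6.75) from centroid. f_tx = M·y/J = 7.541 kip/in; f_ty = M·x/J = 2.793 kip/in.
Resultant f_max = √[f_tx² + (f_v + f_ty)²] = √[7.541² + (1.774 + 2.793)²] = 8.816 kip/in.
Capacity per unit length: φr_n = 0.75 × 0.6 × 100 × (0.707 × 0.5) = 15.91 kip/in.
8.816 ≤ 15.91 → adequate.

f_max ≈ 8.82 kip/in; adequate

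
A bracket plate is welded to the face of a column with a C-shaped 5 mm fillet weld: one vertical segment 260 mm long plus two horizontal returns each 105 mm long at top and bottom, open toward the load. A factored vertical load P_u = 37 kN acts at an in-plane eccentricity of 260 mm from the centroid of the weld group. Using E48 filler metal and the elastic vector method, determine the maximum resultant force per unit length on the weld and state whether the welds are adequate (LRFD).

E48XX → F_EXX = 480 MPa.
Total weld length L_w = 470 mm. Treat welds as unit-width lines.
Centroid: x̄ = 2×105×52.5 / 470 = 23.46 mm from the vertical weld.
Polar moment about centroid: J = I_x + I_y = [260³/12 + 2×105×130²] + [260×23.46² + 2(105³/12 + 105×29.04²)] = 5527000 mm³.
Direct shear f_v = P/L_w = 37×10³ / 470 = 78.72 N/mm (vertical).
Torsion M = P·e = 37×10³ × 260 = 9620000 N·mm.
Critical point at (x, y) = (81.54, 130) from centroid. f_tx = M·y/J = 226.3 N/mm; f_ty = M·x/J = 141.9 N/mm.
Resultant f_max = √[f_tx² + (f_v + f_ty)²] = √[226.3² + (78.72 + 141.9)²] = 316.1 N/mm.
Capacity per unit length: φr_n = 0.75 × 0.6 × 480 × (0.707 × 5) = 763.6 N/mm.
316.1 ≤ 763.6 → adequate.

f_max ≈ 316 N/mm; adequate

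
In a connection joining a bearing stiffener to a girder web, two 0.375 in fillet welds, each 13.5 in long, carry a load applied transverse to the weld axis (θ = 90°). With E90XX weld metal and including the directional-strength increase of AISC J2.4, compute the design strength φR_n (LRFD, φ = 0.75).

φR_n ≈ 435 kips

E90XX → F_EXX = 90 ksi.
t_e = 0.707 × 0.375 = 0.2651 in; A_we = 0.2651 × 27 = 7.158 in².
Directional factor: 1.0 + 0.5 sin^1.5(90°) = 1.5.
F_nw = 0.6 × 90 × 1.5 = 81 ksi.
φR_n = 0.75 × 81 × 7.158 = 434.9 kips.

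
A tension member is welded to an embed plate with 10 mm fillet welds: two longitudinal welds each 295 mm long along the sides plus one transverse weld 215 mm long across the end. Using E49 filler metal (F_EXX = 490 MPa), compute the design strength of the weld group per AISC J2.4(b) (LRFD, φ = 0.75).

t_e = 0.707 × 10 = 7.07 mm.
R_nwl = 0.6 × 490 × 7.07 × 590 × 10⁻³ = 1226 kN (longitudinal, 2 welds).
R_nwt = 0.6 × 490 × 7.07 × 215 × 10⁻³ = 446.9 kN (transverse, base value).
(i) R_nwl + R_nwt = 1673 kN; (ii) 0.85 R_nwl + 1.5 R_nwt = 1713 kN.
R_n = max = 1713 kN [governs: (ii)]; φR_n = 1285 kN.

φR_n ≈ 1280 kN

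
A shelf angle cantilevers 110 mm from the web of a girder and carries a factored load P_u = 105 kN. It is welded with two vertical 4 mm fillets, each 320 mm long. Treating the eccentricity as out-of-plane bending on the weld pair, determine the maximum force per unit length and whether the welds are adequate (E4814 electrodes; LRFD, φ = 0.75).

E48XX → F_EXX = 480 MPa.
L_w = 2 × 320 = 640 mm; section modulus (unit throat) S = 2 × L²/6 = 34130 mm².
Direct shear f_v = P/L_w = 105×10³/640 = 164.1 N/mm.
Moment M = P × e = 105×10³ × 110 = 11550000 N·mm; bending f_b = M/S = 338.4 N/mm.
f_max = √(f_v² + f_b²) = √(164.1² + 338.4²) = 376.1 N/mm.
φr_n = 0.75 × 0.6 × 480 × (0.707 × 4) = 610.8 N/mm → adequate.

f_max ≈ 376 N/mm; adequate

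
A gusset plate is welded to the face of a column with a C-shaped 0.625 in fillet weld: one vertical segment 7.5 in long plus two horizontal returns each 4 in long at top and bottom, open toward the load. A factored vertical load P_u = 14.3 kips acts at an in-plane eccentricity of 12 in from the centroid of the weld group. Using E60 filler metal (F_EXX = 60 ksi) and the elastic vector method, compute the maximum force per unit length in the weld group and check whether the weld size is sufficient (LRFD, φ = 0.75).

f_max ≈ 5.34 kip/in; adequate

Total weld length L_w = 15.5 in. Treat welds as unit-width lines.
Centroid: x̄ = 2×4×2 / 15.5 = 1.032 in from the vertical weld.
Polar moment about centroid: J = I_x + I_y = [7.5³/12 + 2×4×3.75²] + [7.5×1.032² + 2(4³/12 + 4×0.9677²)] = 173.8 in³.
Direct shear f_v = P/L_w = 14.3 / 15.5 = 0.9226 kip/in (vertical).
Torsion M = P·e = 14.3 × 12 = 171.6 kip·in.
Critical point at (x, y) = (2.968, 3.75) from centroid. f_tx = M·y/J = 3.702 kip/in; f_ty = M·x/J = 2.93 kip/in.
Resultant f_max = √[f_tx² + (f_v + f_ty)²] = √[3.702² + (0.9226 + 2.93)²] = 5.343 kip/in.
Capacity per unit length: φr_n = 0.75 × 0.6 × 60 × (0.707 × 0.625) = 11.93 kip/in.
5.343 ≤ 11.93 → adequate.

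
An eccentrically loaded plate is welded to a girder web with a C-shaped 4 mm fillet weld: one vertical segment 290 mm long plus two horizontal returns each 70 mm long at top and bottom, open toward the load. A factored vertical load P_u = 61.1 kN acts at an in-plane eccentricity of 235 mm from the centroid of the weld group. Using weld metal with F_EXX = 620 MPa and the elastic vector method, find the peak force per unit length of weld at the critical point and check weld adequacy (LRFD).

f_max ≈ 507 N/mm; adequate

Total weld length L_w = 430 mm. Treat welds as unit-width lines.
Centroid: x̄ = 2×70×35 / 430 = 11.4 mm from the vertical weld.
Polar moment about centroid: J = I_x + I_y = [290³/12 + 2×70×145²] + [290×11.4² + 2(70³/12 + 70×23.6²)] = 5149000 mm³.
Direct shear f_v = P/L_w = 61.1×10³ / 430 = 142.1 N/mm (vertical).
Torsion M = P·e = 61.1×10³ × 235 = 14358000 N·mm.
Critical point at (x, y) = (58.6, 145) from centroid. f_tx = M·y/J = 404.4 N/mm; f_ty = M·x/J = 163.4 N/mm.
Resultant f_max = √[f_tx² + (f_v + f_ty)²] = √[404.4² + (142.1 + 163.4)²] = 506.8 N/mm.
Capacity per unit length: φr_n = 0.75 × 0.6 × 620 × (0.707 × 4) = 789 N/mm.
506.8 ≤ 789 → adequate.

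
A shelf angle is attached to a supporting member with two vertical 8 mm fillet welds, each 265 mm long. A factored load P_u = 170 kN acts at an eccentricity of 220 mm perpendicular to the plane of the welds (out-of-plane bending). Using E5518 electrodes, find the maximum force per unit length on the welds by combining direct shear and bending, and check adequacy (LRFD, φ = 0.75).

f_max ≈ 1630 N/mm; NOT adequate

E55XX → F_EXX = 550 MPa.
L_w = 2 × 265 = 530 mm; section modulus (unit throat) S = 2 × L²/6 = 23410 mm².
Direct shear f_v = P/L_w = 170×10³/530 = 320.8 N/mm.
Moment M = P × e = 170×10³ × 220 = 37400000 N·mm; bending f_b = M/S = 1598 N/mm.
f_max = √(f_v² + f_b²) = √(320.8² + 1598²) = 1630 N/mm.
φr_n = 0.75 × 0.6 × 550 × (0.707 × 8) = 1400 N/mm → NOT adequate.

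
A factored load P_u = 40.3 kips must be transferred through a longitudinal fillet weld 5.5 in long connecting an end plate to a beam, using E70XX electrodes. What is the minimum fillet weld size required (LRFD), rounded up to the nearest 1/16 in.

E70XX → F_EXX = 70 ksi.
Total weld length L = 5.5 in.
Required throat t_e = P_u / (φ × 0.6 F_EXX × L) = 40.3 / (0.75 × 0.6 × 70 × 5.5) = 0.2326 in.
Required leg w = t_e / 0.707 = 0.329 in → use 3/8 in.

w = 3/8 in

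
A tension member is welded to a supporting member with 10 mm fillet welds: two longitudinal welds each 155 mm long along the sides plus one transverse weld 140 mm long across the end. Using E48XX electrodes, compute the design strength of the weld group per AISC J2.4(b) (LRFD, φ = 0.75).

E48XX → F_EXX = 480 MPa.
t_e = 0.707 × 10 = 7.07 mm.
R_nwl = 0.6 × 480 × 7.07 × 310 × 10⁻³ = 631.2 kN (longitudinal, 2 welds).
R_nwt = 0.6 × 480 × 7.07 × 140 × 10⁻³ = 285.1 kN (transverse, base value).
(i) R_nwl + R_nwt = 916.3 kN; (ii) 0.85 R_nwl + 1.5 R_nwt = 964.1 kN.
R_n = max = 964.1 kN [governs: (ii)]; φR_n = 723.1 kN.

φR_n ≈ 723 kN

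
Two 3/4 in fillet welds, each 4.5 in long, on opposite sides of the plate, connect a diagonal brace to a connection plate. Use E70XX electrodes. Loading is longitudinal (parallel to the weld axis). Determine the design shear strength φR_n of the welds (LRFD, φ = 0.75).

E70XX → F_EXX = 70 ksi.
Effective throat t_e = 0.707 × 0.75 = 0.5302 in.
Total length L = 9 in; A_we = 0.5302 × 9 = 4.772 in².
F_nw = 0.6 F_EXX = 0.6 × 70 = 42 ksi.
φR_n = 0.75 × 42 × 4.772 = 150.3 kip.

φR_n ≈ 150 kip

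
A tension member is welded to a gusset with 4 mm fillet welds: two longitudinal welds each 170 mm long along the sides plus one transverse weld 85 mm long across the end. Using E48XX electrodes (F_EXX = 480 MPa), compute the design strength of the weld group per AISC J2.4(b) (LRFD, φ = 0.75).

t_e = 0.707 × 4 = 2.828 mm.
R_nwl = 0.6 × 480 × 2.828 × 340 × 10⁻³ = 276.9 kN (longitudinal, 2 welds).
R_nwt = 0.6 × 480 × 2.828 × 85 × 10⁻³ = 69.23 kN (transverse, base value).
(i) R_nwl + R_nwt = 346.1 kN; (ii) 0.85 R_nwl + 1.5 R_nwt = 339.2 kN.
R_n = max = 346.1 kN [governs: (i)]; φR_n = 259.6 kN.

φR_n ≈ 260 kN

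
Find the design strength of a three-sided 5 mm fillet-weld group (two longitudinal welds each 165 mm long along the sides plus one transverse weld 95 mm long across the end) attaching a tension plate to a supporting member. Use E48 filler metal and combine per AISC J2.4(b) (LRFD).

φR_n ≈ 325 kN

E48XX → F_EXX = 480 MPa.
t_e = 0.707 × 5 = 3.535 mm.
R_nwl = 0.6 × 480 × 3.535 × 330 × 10⁻³ = 336 kN (longitudinal, 2 welds).
R_nwt = 0.6 × 480 × 3.535 × 95 × 10⁻³ = 96.72 kN (transverse, base value).
(i) R_nwl + R_nwt = 432.7 kN; (ii) 0.85 R_nwl + 1.5 R_nwt = 430.6 kN.
R_n = max = 432.7 kN [governs: (i)]; φR_n = 324.5 kN.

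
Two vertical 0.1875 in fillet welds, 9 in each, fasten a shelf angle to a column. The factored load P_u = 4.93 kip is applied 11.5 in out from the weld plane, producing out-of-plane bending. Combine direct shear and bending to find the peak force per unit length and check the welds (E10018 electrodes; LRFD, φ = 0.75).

E100XX → F_EXX = 100 ksi.
L_w = 2 × 9 = 18 in; section modulus (unit throat) S = 2 × L²/6 = 27 in².
Direct shear f_v = P/L_w = 4.93/18 = 0.2739 kip/in.
Moment M = P × e = 4.93 × 11.5 = 56.695 kip·in; bending f_b = M/S = 2.1 kip/in.
f_max = √(f_v² + f_b²) = √(0.2739² + 2.1²) = 2.118 kip/in.
φr_n = 0.75 × 0.6 × 100 × (0.707 × 0.1875) = 5.965 kip/in → adequate.

f_max ≈ 2.12 kip/in; adequate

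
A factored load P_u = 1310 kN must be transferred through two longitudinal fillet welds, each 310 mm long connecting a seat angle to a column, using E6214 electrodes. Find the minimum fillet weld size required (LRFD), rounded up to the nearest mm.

E62XX → F_EXX = 620 MPa.
Total weld length L = 620 mm.
Required throat t_e = P_u / (φ × 0.6 F_EXX × L) = 1310 / (0.75 × 0.6 × 620 × 620 × 10⁻³) = 7.573 mm.
Required leg w = t_e / 0.707 = 10.71 mm → use 11 mm.

w = 11 mm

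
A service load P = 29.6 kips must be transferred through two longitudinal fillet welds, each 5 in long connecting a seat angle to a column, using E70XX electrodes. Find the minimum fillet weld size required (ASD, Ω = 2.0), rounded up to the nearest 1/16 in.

E70XX → F_EXX = 70 ksi.
Total weld length L = 10 in.
Required throat t_e = P × Ω / (0.6 F_EXX × L) = 29.6 × 2.0 / (0.6 × 70 × 10) = 0.141 in.
Required leg w = t_e / 0.707 = 0.1994 in → use 1/4 in.

w = 1/4 in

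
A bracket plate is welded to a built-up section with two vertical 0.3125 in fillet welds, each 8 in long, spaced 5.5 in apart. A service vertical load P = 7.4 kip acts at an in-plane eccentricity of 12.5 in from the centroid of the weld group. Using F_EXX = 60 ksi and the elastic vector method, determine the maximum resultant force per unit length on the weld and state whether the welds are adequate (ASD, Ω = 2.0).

f_max ≈ 2.47 kip/in; adequate

Total weld length L_w = 16 in. Treat welds as unit-width lines.
Polar moment about centroid: J = 2[d³/12 + d(b/2)²] = 2[8³/12 + 8×2.75²] = 206.3 in³.
Direct shear f_v = P/L_w = 7.4 / 16 = 0.4625 kip/in (vertical).
Torsion M = P·e = 7.4 × 12.5 = 92.5 kip·in.
Critical point at (x, y) = (2.75, 4) from centroid. f_tx = M·y/J = 1.793 kip/in; f_ty = M·x/J = 1.233 kip/in.
Resultant f_max = √[f_tx² + (f_v + f_ty)²] = √[1.793² + (0.4625 + 1.233)²] = 2.468 kip/in.
Capacity per unit length: r_n/Ω = (1/2.0) × 0.6 × 60 × (0.707 × 0.3125) = 3.977 kip/in.
2.468 ≤ 3.977 → adequate.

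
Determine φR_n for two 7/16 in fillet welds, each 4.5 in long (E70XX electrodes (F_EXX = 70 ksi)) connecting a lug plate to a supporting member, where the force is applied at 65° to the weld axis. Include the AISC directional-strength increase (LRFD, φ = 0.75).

t_e = 0.707 × 0.4375 = 0.3093 in; A_we = 0.3093 × 9 = 2.784 in².
Directional factor: 1.0 + 0.5 sin^1.5(65°) = 1.431.
F_nw = 0.6 × 70 × 1.431 = 60.12 ksi.
φR_n = 0.75 × 60.12 × 2.784 = 125.5 kips.

φR_n ≈ 126 kips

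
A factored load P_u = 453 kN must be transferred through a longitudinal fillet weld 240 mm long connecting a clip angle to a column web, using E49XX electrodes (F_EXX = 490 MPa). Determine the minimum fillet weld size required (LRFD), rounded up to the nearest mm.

w = 13 mm

Total weld length L = 240 mm.
Required throat t_e = P_u / (φ × 0.6 F_EXX × L) = 453 / (0.75 × 0.6 × 490 × 240 × 10⁻³) = 8.56 mm.
Required leg w = t_e / 0.707 = 12.11 mm → use 13 mm.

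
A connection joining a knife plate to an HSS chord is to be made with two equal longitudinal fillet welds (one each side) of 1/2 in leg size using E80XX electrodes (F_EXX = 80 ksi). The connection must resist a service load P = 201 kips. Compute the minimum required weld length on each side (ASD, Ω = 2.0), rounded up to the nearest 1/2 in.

L = 12 in on each side

Throat t_e = 0.707 × 0.5 = 0.3535 in.
r_n/Ω = (0.6 × 80 × 0.3535) / 2.0 = 8.484 kip/in.
L_req = P / (r_n/Ω) = 201 / 8.484 = 23.69 in total.
Per side: 23.69 / 2 = 11.85 in.
Round up → use L = 12 in on each side.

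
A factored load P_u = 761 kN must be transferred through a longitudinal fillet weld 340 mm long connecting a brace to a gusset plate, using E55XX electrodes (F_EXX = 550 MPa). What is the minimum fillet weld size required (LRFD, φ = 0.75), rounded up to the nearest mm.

Total weld length L = 340 mm.
Required throat t_e = P_u / (φ × 0.6 F_EXX × L) = 761 / (0.75 × 0.6 × 550 × 340 × 10⁻³) = 9.043 mm.
Required leg w = t_e / 0.707 = 12.79 mm → use 13 mm.

w = 13 mm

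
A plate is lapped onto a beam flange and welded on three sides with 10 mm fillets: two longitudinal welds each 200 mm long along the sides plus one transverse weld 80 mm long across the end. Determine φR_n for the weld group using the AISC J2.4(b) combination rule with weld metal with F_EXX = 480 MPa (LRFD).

t_e = 0.707 × 10 = 7.07 mm.
R_nwl = 0.6 × 480 × 7.07 × 400 × 10⁻³ = 814.5 kN (longitudinal, 2 welds).
R_nwt = 0.6 × 480 × 7.07 × 80 × 10⁻³ = 162.9 kN (transverse, base value).
(i) R_nwl + R_nwt = 977.4 kN; (ii) 0.85 R_nwl + 1.5 R_nwt = 936.6 kN.
R_n = max = 977.4 kN [governs: (i)]; φR_n = 733 kN.

φR_n ≈ 733 kN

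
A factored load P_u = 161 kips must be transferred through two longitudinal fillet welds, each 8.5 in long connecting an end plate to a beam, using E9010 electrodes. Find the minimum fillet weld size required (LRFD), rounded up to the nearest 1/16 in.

w = 3/8 in

E90XX → F_EXX = 90 ksi.
Total weld length L = 17 in.
Required throat t_e = P_u / (φ × 0.6 F_EXX × L) = 161 / (0.75 × 0.6 × 90 × 17) = 0.2338 in.
Required leg w = t_e / 0.707 = 0.3308 in → use 3/8 in.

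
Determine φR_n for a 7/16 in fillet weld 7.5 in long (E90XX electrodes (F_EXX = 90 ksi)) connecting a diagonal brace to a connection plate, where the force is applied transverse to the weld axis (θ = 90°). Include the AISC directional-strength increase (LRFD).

t_e = 0.707 × 0.4375 = 0.3093 in; A_we = 0.3093 × 7.5 = 2.32 in².
Directional factor: 1.0 + 0.5 sin^1.5(90°) = 1.5.
F_nw = 0.6 × 90 × 1.5 = 81 ksi.
φR_n = 0.75 × 81 × 2.32 = 140.9 kip.

φR_n ≈ 141 kip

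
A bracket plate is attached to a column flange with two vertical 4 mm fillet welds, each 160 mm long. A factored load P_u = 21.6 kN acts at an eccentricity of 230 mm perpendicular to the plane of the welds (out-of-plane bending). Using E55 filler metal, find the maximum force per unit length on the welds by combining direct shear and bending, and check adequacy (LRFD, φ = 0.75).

f_max ≈ 586 N/mm; adequate

E55XX → F_EXX = 550 MPa.
L_w = 2 × 160 = 320 mm; section modulus (unit throat) S = 2 × L²/6 = 8533 mm².
Direct shear f_v = P/L_w = 21.6×10³/320 = 67.5 N/mm.
Moment M = P × e = 21.6×10³ × 230 = 4968000 N·mm; bending f_b = M/S = 582.2 N/mm.
f_max = √(f_v² + f_b²) = √(67.5² + 582.2²) = 586.1 N/mm.
φr_n = 0.75 × 0.6 × 550 × (0.707 × 4) = 699.9 N/mm → adequate.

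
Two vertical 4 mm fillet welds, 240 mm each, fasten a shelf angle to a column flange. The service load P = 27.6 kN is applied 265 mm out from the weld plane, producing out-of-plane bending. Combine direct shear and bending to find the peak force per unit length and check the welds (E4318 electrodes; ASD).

f_max ≈ 385 N/mm; NOT adequate

E43XX → F_EXX = 430 MPa.
L_w = 2 × 240 = 480 mm; section modulus (unit throat) S = 2 × L²/6 = 19200 mm².
Direct shear f_v = P/L_w = 27.6×10³/480 = 57.5 N/mm.
Moment M = P × e = 27.6×10³ × 265 = 7314000 N·mm; bending f_b = M/S = 380.9 N/mm.
f_max = √(f_v² + f_b²) = √(57.5² + 380.9²) = 385.3 N/mm.
r_n/Ω = (1/2.0) × 0.6 × 430 × (0.707 × 4) = 364.8 N/mm → NOT adequate.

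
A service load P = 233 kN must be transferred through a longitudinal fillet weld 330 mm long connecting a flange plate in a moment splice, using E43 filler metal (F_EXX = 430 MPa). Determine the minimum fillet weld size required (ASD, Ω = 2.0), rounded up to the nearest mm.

w = 8 mm

Total weld length L = 330 mm.
Required throat t_e = P × Ω / (0.6 F_EXX × L) = 233 × 2.0 / (0.6 × 430 × 330 × 10⁻³) = 5.473 mm.
Required leg w = t_e / 0.707 = 7.742 mm → use 8 mm.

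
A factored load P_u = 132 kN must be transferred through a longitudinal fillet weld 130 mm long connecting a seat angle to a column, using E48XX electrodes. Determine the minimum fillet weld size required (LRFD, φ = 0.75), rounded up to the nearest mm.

E48XX → F_EXX = 480 MPa.
Total weld length L = 130 mm.
Required throat t_e = P_u / (φ × 0.6 F_EXX × L) = 132 / (0.75 × 0.6 × 480 × 130 × 10⁻³) = 4.701 mm.
Required leg w = t_e / 0.707 = 6.649 mm → use 7 mm.

w = 7 mm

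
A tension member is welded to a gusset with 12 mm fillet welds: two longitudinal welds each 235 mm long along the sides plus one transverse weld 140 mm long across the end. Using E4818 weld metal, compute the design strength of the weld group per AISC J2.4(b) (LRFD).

φR_n ≈ 1120 kN

E48XX → F_EXX = 480 MPa.
t_e = 0.707 × 12 = 8.484 mm.
R_nwl = 0.6 × 480 × 8.484 × 470 × 10⁻³ = 1148 kN (longitudinal, 2 welds).
R_nwt = 0.6 × 480 × 8.484 × 140 × 10⁻³ = 342.1 kN (transverse, base value).
(i) R_nwl + R_nwt = 1490 kN; (ii) 0.85 R_nwl + 1.5 R_nwt = 1489 kN.
R_n = max = 1490 kN [governs: (i)]; φR_n = 1118 kN.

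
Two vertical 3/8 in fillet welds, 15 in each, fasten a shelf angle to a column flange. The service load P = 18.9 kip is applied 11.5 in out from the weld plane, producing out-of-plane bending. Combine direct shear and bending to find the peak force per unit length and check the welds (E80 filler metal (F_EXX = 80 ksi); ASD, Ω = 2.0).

L_w = 2 × 15 = 30 in; section modulus (unit throat) S = 2 × L²/6 = 75 in².
Direct shear f_v = P/L_w = 18.9/30 = 0.63 kip/in.
Moment M = P × e = 18.9 × 11.5 = 217.35 kip·in; bending f_b = M/S = 2.898 kip/in.
f_max = √(f_v² + f_b²) = √(0.63² + 2.898²) = 2.966 kip/in.
r_n/Ω = (1/2.0) × 0.6 × 80 × (0.707 × 0.375) = 6.363 kip/in → adequate.

f_max ≈ 2.97 kip/in; adequate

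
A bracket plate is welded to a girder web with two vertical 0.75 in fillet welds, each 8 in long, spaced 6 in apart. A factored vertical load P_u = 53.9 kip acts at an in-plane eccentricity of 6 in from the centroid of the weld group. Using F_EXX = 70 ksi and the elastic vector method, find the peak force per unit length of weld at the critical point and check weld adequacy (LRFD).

Total weld length L_w = 16 in. Treat welds as unit-width lines.
Polar moment about centroid: J = 2[d³/12 + d(b/2)²] = 2[8³/12 + 8×3²] = 229.3 in³.
Direct shear f_v = P/L_w = 53.9 / 16 = 3.369 kip/in (vertical).
Torsion M = P·e = 53.9 × 6 = 323.4 kip·in.
Critical point at (x, y) = (3, 4) from centroid. f_tx = M·y/J = 5.641 kip/in; f_ty = M·x/J = 4.231 kip/in.
Resultant f_max = √[f_tx² + (f_v + f_ty)²] = √[5.641² + (3.369 + 4.231)²] = 9.464 kip/in.
Capacity per unit length: φr_n = 0.75 × 0.6 × 70 × (0.707 × 0.75) = 16.7 kip/in.
9.464 ≤ 16.7 → adequate.

f_max ≈ 9.46 kip/in; adequate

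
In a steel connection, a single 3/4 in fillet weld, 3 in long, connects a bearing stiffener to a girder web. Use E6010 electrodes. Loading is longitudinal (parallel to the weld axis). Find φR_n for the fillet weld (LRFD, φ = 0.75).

E60XX → F_EXX = 60 ksi.
Effective throat t_e = 0.707 × 0.75 = 0.5302 in.
Total length L = 3 in; A_we = 0.5302 × 3 = 1.591 in².
F_nw = 0.6 F_EXX = 0.6 × 60 = 36 ksi.
φR_n = 0.75 × 36 × 1.591 = 42.95 kips.

φR_n ≈ 43 kips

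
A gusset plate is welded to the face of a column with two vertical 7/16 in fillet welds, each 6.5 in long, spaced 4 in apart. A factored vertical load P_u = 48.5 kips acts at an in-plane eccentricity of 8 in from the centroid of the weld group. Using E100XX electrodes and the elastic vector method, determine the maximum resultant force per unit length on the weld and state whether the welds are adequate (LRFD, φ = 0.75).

f_max ≈ 17.4 kip/in; NOT adequate

E100XX → F_EXX = 100 ksi.
Total weld length L_w = 13 in. Treat welds as unit-width lines.
Polar moment about centroid: J = 2[d³/12 + d(b/2)²] = 2[6.5³/12 + 6.5×2²] = 97.77 in³.
Direct shear f_v = P/L_w = 48.5 / 13 = 3.731 kip/in (vertical).
Torsion M = P·e = 48.5 × 8 = 388 kip·in.
Critical point at (x, y) = (2, 3.25) from centroid. f_tx = M·y/J = 12.9 kip/in; f_ty = M·x/J = 7.937 kip/in.
Resultant f_max = √[f_tx² + (f_v + f_ty)²] = √[12.9² + (3.731 + 7.937)²] = 17.39 kip/in.
Capacity per unit length: φr_n = 0.75 × 0.6 × 100 × (0.707 × 0.4375) = 13.92 kip/in.
17.39 > 13.92 → NOT adequate.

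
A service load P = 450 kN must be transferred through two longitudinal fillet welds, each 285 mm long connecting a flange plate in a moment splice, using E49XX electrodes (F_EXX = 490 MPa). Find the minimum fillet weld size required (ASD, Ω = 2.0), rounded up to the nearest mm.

w = 8 mm

Total weld length L = 570 mm.
Required throat t_e = P × Ω / (0.6 F_EXX × L) = 450 × 2.0 / (0.6 × 490 × 570 × 10⁻³) = 5.371 mm.
Required leg w = t_e / 0.707 = 7.596 mm → use 8 mm.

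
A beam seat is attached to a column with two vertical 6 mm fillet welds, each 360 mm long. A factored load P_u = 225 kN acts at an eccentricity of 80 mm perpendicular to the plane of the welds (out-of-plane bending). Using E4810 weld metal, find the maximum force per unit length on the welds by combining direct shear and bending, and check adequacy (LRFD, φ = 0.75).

f_max ≈ 521 N/mm; adequate

E48XX → F_EXX = 480 MPa.
L_w = 2 × 360 = 720 mm; section modulus (unit throat) S = 2 × L²/6 = 43200 mm².
Direct shear f_v = P/L_w = 225×10³/720 = 312.5 N/mm.
Moment M = P × e = 225×10³ × 80 = 18000000 N·mm; bending f_b = M/S = 416.7 N/mm.
f_max = √(f_v² + f_b²) = √(312.5² + 416.7²) = 520.8 N/mm.
φr_n = 0.75 × 0.6 × 480 × (0.707 × 6) = 916.3 N/mm → adequate.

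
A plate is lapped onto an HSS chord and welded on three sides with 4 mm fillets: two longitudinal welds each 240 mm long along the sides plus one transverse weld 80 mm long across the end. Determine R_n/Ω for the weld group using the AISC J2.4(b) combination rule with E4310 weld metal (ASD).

R_n/Ω ≈ 204 kN

E43XX → F_EXX = 430 MPa.
t_e = 0.707 × 4 = 2.828 mm.
R_nwl = 0.6 × 430 × 2.828 × 480 × 10⁻³ = 350.2 kN (longitudinal, 2 welds).
R_nwt = 0.6 × 430 × 2.828 × 80 × 10⁻³ = 58.37 kN (transverse, base value).
(i) R_nwl + R_nwt = 408.6 kN; (ii) 0.85 R_nwl + 1.5 R_nwt = 385.2 kN.
R_n = max = 408.6 kN [governs: (i)]; R_n/Ω = 204.3 kN.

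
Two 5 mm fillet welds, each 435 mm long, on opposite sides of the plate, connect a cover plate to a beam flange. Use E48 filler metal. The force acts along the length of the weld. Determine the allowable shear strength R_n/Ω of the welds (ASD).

E48XX → F_EXX = 480 MPa.
Effective throat t_e = 0.707 × 5 = 3.535 mm.
Total length L = 870 mm; A_we = 3.535 × 870 = 3075 mm².
F_nw = 0.6 F_EXX = 0.6 × 480 = 288 MPa.
R_n = 288 × 3075 × 10⁻³ = 885.7 kN; R_n/Ω = 885.7/2.0 = 442.9 kN.

R_n/Ω ≈ 443 kN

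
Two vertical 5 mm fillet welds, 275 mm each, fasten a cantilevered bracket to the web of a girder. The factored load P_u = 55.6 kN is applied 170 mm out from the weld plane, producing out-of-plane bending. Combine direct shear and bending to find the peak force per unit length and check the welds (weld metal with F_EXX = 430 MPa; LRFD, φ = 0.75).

f_max ≈ 388 N/mm; adequate

L_w = 2 × 275 = 550 mm; section modulus (unit throat) S = 2 × L²/6 = 25210 mm².
Direct shear f_v = P/L_w = 55.6×10³/550 = 101.1 N/mm.
Moment M = P × e = 55.6×10³ × 170 = 9452000 N·mm; bending f_b = M/S = 375 N/mm.
f_max = √(f_v² + f_b²) = √(101.1² + 375²) = 388.3 N/mm.
φr_n = 0.75 × 0.6 × 430 × (0.707 × 5) = 684 N/mm → adequate.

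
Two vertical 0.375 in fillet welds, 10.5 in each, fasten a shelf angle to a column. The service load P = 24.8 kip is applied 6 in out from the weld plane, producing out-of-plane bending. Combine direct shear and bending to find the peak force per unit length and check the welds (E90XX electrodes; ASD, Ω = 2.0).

f_max ≈ 4.22 kip/in; adequate

E90XX → F_EXX = 90 ksi.
L_w = 2 × 10.5 = 21 in; section modulus (unit throat) S = 2 × L²/6 = 36.75 in².
Direct shear f_v = P/L_w = 24.8/21 = 1.181 kip/in.
Moment M = P × e = 24.8 × 6 = 148.8 kip·in; bending f_b = M/S = 4.049 kip/in.
f_max = √(f_v² + f_b²) = √(1.181² + 4.049²) = 4.218 kip/in.
r_n/Ω = (1/2.0) × 0.6 × 90 × (0.707 × 0.375) = 7.158 kip/in → adequate.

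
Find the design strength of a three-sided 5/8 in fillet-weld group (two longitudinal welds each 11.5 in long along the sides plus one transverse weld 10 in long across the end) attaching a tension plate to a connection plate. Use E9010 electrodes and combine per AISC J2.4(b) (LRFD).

E90XX → F_EXX = 90 ksi.
t_e = 0.707 × 0.625 = 0.4419 in.
R_nwl = 0.6 × 90 × 0.4419 × 23 = 548.8 kip (longitudinal, 2 welds).
R_nwt = 0.6 × 90 × 0.4419 × 10 = 238.6 kip (transverse, base value).
(i) R_nwl + R_nwt = 787.4 kip; (ii) 0.85 R_nwl + 1.5 R_nwt = 824.4 kip.
R_n = max = 824.4 kip [governs: (ii)]; φR_n = 618.3 kip.

φR_n ≈ 618 kip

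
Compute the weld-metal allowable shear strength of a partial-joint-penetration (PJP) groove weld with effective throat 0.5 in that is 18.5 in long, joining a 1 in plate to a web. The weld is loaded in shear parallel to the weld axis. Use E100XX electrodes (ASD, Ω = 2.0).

R_n/Ω ≈ 278 kip

E100XX → F_EXX = 100 ksi.
Effective throat (given) t_e = 0.5 in.
A_we = 0.5 × 18.5 = 9.25 in².
F_nw = 0.6 F_EXX = 60 ksi.
R_n/Ω = (60 × 9.25) / 2.0 = 277.5 kip.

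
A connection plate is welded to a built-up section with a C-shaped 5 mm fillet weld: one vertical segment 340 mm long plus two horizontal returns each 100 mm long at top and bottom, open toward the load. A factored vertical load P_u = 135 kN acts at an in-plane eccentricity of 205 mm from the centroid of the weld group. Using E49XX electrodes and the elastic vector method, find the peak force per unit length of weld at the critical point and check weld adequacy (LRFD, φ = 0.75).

E49XX → F_EXX = 490 MPa.
Total weld length L_w = 540 mm. Treat welds as unit-width lines.
Centroid: x̄ = 2×100×50 / 540 = 18.52 mm from the vertical weld.
Polar moment about centroid: J = I_x + I_y = [340³/12 + 2×100×170²] + [340×18.52² + 2(100³/12 + 100×31.48²)] = 9537000 mm³.
Direct shear f_v = P/L_w = 135×10³ / 540 = 250 N/mm (vertical).
Torsion M = P·e = 135×10³ × 205 = 27675000 N·mm.
Critical point at (x, y) = (81.48, 170) from centroid. f_tx = M·y/J = 493.3 N/mm; f_ty = M·x/J = 236.5 N/mm.
Resultant f_max = √[f_tx² + (f_v + f_ty)²] = √[493.3² + (250 + 236.5)²] = 692.8 N/mm.
Capacity per unit length: φr_n = 0.75 × 0.6 × 490 × (0.707 × 5) = 779.5 N/mm.
692.8 ≤ 779.5 → adequate.

f_max ≈ 693 N/mm; adequate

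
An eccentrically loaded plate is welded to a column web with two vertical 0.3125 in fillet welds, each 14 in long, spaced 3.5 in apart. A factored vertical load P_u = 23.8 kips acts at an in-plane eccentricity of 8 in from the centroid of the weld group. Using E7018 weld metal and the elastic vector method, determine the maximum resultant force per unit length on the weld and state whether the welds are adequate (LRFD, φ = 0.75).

E70XX → F_EXX = 70 ksi.
Total weld length L_w = 28 in. Treat welds as unit-width lines.
Polar moment about centroid: J = 2[d³/12 + d(b/2)²] = 2[14³/12 + 14×1.75²] = 543.1 in³.
Direct shear f_v = P/L_w = 23.8 / 28 = 0.85 kip/in (vertical).
Torsion M = P·e = 23.8 × 8 = 190.4 kip·in.
Critical point at (x, y) = (1.75, 7) from centroid. f_tx = M·y/J = 2.454 kip/in; f_ty = M·x/J = 0.6135 kip/in.
Resultant f_max = √[f_tx² + (f_v + f_ty)²] = √[2.454² + (0.85 + 0.6135)²] = 2.857 kip/in.
Capacity per unit length: φr_n = 0.75 × 0.6 × 70 × (0.707 × 0.3125) = 6.96 kip/in.
2.857 ≤ 6.96 → adequate.

f_max ≈ 2.86 kip/in; adequate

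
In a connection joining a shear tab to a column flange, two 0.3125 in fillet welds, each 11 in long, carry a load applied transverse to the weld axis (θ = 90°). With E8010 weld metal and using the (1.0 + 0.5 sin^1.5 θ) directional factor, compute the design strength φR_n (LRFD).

φR_n ≈ 262 kips

E80XX → F_EXX = 80 ksi.
t_e = 0.707 × 0.3125 = 0.2209 in; A_we = 0.2209 × 22 = 4.861 in².
Directional factor: 1.0 + 0.5 sin^1.5(90°) = 1.5.
F_nw = 0.6 × 80 × 1.5 = 72 ksi.
φR_n = 0.75 × 72 × 4.861 = 262.5 kips.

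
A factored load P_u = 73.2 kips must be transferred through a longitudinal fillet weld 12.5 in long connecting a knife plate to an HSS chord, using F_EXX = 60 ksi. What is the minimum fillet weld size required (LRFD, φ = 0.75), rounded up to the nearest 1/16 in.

Total weld length L = 12.5 in.
Required throat t_e = P_u / (φ × 0.6 F_EXX × L) = 73.2 / (0.75 × 0.6 × 60 × 12.5) = 0.2169 in.
Required leg w = t_e / 0.707 = 0.3068 in → use 5/16 in.

w = 5/16 in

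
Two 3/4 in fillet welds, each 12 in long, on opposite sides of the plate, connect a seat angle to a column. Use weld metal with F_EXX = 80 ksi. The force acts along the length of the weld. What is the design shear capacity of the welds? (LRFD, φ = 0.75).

Effective throat t_e = 0.707 × 0.75 = 0.5302 in.
Total length L = 24 in; A_we = 0.5302 × 24 = 12.73 in².
F_nw = 0.6 F_EXX = 0.6 × 80 = 48 ksi.
φR_n = 0.75 × 48 × 12.73 = 458.1 kips.

φR_n ≈ 458 kips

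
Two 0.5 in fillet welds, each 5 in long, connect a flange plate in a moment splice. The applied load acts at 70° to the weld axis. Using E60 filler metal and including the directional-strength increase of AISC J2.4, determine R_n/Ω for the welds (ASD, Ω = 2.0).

R_n/Ω ≈ 92.6 kips

E60XX → F_EXX = 60 ksi.
t_e = 0.707 × 0.5 = 0.3535 in; A_we = 0.3535 × 10 = 3.535 in².
Directional factor: 1.0 + 0.5 sin^1.5(70°) = 1.455.
F_nw = 0.6 × 60 × 1.455 = 52.4 ksi.
R_n/Ω = (52.4 × 3.535) / 2.0 = 92.61 kips.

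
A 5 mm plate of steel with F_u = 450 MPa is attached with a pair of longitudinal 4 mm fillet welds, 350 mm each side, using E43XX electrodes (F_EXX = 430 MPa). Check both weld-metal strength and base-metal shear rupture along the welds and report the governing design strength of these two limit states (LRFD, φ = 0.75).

t_e = 0.707 × 4 = 2.828 mm; L = 700 mm.
Weld metal: φR_n = 0.75 × 0.6 × 430 × 2.828 × 700 × 10⁻³ = 383.1 kN.
Base metal (shear rupture): φR_n = 0.75 × 0.6 × 450 × 5 × 700 × 10⁻³ = 708.8 kN.
Governing: weld metal.

φR_n ≈ 383 kN (weld metal governs)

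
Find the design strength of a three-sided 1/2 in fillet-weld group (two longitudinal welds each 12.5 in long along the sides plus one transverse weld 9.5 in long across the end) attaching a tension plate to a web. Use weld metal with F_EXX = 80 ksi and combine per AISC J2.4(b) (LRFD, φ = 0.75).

φR_n ≈ 452 kips

t_e = 0.707 × 0.5 = 0.3535 in.
R_nwl = 0.6 × 80 × 0.3535 × 25 = 424.2 kips (longitudinal, 2 welds).
R_nwt = 0.6 × 80 × 0.3535 × 9.5 = 161.2 kips (transverse, base value).
(i) R_nwl + R_nwt = 585.4 kips; (ii) 0.85 R_nwl + 1.5 R_nwt = 602.4 kips.
R_n = max = 602.4 kips [governs: (ii)]; φR_n = 451.8 kips.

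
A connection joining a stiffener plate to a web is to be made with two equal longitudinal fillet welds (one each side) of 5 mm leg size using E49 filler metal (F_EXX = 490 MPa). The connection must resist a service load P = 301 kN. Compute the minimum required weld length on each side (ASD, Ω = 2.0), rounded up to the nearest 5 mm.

L = 290 mm on each side

Throat t_e = 0.707 × 5 = 3.535 mm.
r_n/Ω = (0.6 × 490 × 3.535) / 2.0 = 519.6 N/mm = 0.5196 kN/mm.
L_req = P / (r_n/Ω) = 301 / 0.5196 = 579.2 mm total.
Per side: 579.2 / 2 = 289.6 mm.
Round up → use L = 290 mm on each side.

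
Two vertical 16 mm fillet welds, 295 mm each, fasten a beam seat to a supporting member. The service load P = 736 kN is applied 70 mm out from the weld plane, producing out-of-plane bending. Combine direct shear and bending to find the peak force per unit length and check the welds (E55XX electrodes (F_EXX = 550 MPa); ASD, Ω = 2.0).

L_w = 2 × 295 = 590 mm; section modulus (unit throat) S = 2 × L²/6 = 29010 mm².
Direct shear f_v = P/L_w = 736×10³/590 = 1247 N/mm.
Moment M = P × e = 736×10³ × 70 = 51520000 N·mm; bending f_b = M/S = 1776 N/mm.
f_max = √(f_v² + f_b²) = √(1247² + 1776²) = 2170 N/mm.
r_n/Ω = (1/2.0) × 0.6 × 550 × (0.707 × 16) = 1866 N/mm → NOT adequate.

f_max ≈ 2170 N/mm; NOT adequate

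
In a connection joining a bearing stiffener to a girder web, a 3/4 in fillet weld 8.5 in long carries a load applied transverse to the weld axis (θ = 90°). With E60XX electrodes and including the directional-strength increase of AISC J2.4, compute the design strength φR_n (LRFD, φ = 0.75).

φR_n ≈ 183 kip

E60XX → F_EXX = 60 ksi.
t_e = 0.707 × 0.75 = 0.5302 in; A_we = 0.5302 × 8.5 = 4.507 in².
Directional factor: 1.0 + 0.5 sin^1.5(90°) = 1.5.
F_nw = 0.6 × 60 × 1.5 = 54 ksi.
φR_n = 0.75 × 54 × 4.507 = 182.5 kip.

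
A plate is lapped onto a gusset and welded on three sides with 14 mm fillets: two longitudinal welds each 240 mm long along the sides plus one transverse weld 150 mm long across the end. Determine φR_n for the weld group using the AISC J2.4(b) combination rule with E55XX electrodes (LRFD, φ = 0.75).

E55XX → F_EXX = 550 MPa.
t_e = 0.707 × 14 = 9.898 mm.
R_nwl = 0.6 × 550 × 9.898 × 480 × 10⁻³ = 1568 kN (longitudinal, 2 welds).
R_nwt = 0.6 × 550 × 9.898 × 150 × 10⁻³ = 490 kN (transverse, base value).
(i) R_nwl + R_nwt = 2058 kN; (ii) 0.85 R_nwl + 1.5 R_nwt = 2068 kN.
R_n = max = 2068 kN [governs: (ii)]; φR_n = 1551 kN.

φR_n ≈ 1550 kN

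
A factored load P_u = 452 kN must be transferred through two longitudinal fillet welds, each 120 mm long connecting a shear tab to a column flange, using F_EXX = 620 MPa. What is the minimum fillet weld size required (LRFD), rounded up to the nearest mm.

Total weld length L = 240 mm.
Required throat t_e = P_u / (φ × 0.6 F_EXX × L) = 452 / (0.75 × 0.6 × 620 × 240 × 10⁻³) = 6.75 mm.
Required leg w = t_e / 0.707 = 9.548 mm → use 10 mm.

w = 10 mm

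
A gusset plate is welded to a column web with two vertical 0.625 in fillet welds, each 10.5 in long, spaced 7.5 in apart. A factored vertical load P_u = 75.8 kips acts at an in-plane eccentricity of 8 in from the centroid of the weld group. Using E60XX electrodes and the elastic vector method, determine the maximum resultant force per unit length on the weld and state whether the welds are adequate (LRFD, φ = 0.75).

E60XX → F_EXX = 60 ksi.
Total weld length L_w = 21 in. Treat welds as unit-width lines.
Polar moment about centroid: J = 2[d³/12 + d(b/2)²] = 2[10.5³/12 + 10.5×3.75²] = 488.2 in³.
Direct shear f_v = P/L_w = 75.8 / 21 = 3.61 kip/in (vertical).
Torsion M = P·e = 75.8 × 8 = 606.4 kip·in.
Critical point at (x, y) = (3.75, 5.25) from centroid. f_tx = M·y/J = 6.52 kip/in; f_ty = M·x/J = 4.657 kip/in.
Resultant f_max = √[f_tx² + (f_v + f_ty)²] = √[6.52² + (3.61 + 4.657)²] = 10.53 kip/in.
Capacity per unit length: φr_n = 0.75 × 0.6 × 60 × (0.707 × 0.625) = 11.93 kip/in.
10.53 ≤ 11.93 → adequate.

f_max ≈ 10.5 kip/in; adequate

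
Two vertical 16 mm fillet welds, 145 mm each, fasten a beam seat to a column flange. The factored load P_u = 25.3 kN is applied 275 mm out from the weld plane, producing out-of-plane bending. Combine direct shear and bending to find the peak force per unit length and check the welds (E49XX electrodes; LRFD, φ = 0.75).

E49XX → F_EXX = 490 MPa.
L_w = 2 × 145 = 290 mm; section modulus (unit throat) S = 2 × L²/6 = 7008 mm².
Direct shear f_v = P/L_w = 25.3×10³/290 = 87.24 N/mm.
Moment M = P × e = 25.3×10³ × 275 = 6957500 N·mm; bending f_b = M/S = 992.7 N/mm.
f_max = √(f_v² + f_b²) = √(87.24² + 992.7²) = 996.6 N/mm.
φr_n = 0.75 × 0.6 × 490 × (0.707 × 16) = 2494 N/mm → adequate.

f_max ≈ 997 N/mm; adequate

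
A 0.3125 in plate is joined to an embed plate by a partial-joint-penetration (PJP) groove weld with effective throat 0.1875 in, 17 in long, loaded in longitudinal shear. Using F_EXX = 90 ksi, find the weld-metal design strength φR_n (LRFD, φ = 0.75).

φR_n ≈ 129 kips

Effective throat (given) t_e = 0.1875 in.
A_we = 0.1875 × 17 = 3.188 in².
F_nw = 0.6 F_EXX = 54 ksi.
φR_n = 0.75 × 54 × 3.188 = 129.1 kips.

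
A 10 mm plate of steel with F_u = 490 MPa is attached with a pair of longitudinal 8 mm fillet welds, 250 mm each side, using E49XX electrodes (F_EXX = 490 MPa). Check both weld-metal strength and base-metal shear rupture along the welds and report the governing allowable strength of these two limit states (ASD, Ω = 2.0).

R_n/Ω ≈ 416 kN (weld metal governs)

t_e = 0.707 × 8 = 5.656 mm; L = 500 mm.
Weld metal: R_n/Ω = (1/2.0) × 0.6 × 490 × 5.656 × 500 × 10⁻³ = 415.7 kN.
Base metal (shear rupture): R_n/Ω = (1/2.0) × 0.6 × 490 × 10 × 500 × 10⁻³ = 735 kN.
Governing: weld metal.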